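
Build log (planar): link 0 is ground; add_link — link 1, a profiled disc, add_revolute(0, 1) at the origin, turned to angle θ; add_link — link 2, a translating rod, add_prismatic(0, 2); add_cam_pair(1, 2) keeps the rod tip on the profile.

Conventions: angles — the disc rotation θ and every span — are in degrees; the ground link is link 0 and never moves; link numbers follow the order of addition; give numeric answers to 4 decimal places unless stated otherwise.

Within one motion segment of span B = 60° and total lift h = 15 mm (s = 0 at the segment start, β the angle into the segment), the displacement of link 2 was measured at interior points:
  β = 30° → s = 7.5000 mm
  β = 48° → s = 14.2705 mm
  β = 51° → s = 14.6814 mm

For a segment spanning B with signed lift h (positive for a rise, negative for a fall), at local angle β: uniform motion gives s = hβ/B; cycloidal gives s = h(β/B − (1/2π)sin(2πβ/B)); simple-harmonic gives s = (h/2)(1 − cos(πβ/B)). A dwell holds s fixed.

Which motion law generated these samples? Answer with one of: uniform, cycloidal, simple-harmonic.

candidates at β/B = r: uniform s = h·r (linear in β); cycloidal s = h·(r − sin(2πr)/(2π)); simple-harmonic s = (h/2)(1 − cos(πr))
β=30°: printed 7.5000 | uniform 7.5000, cycloidal 7.5000, simple-harmonic 7.5000
β=48°: printed 14.2705 | uniform 12.0000, cycloidal 14.2705, simple-harmonic 13.5676
β=51°: printed 14.6814 | uniform 12.7500, cycloidal 14.6814, simple-harmonic 14.1825
only one law matches every sample → cycloidal

cycloidal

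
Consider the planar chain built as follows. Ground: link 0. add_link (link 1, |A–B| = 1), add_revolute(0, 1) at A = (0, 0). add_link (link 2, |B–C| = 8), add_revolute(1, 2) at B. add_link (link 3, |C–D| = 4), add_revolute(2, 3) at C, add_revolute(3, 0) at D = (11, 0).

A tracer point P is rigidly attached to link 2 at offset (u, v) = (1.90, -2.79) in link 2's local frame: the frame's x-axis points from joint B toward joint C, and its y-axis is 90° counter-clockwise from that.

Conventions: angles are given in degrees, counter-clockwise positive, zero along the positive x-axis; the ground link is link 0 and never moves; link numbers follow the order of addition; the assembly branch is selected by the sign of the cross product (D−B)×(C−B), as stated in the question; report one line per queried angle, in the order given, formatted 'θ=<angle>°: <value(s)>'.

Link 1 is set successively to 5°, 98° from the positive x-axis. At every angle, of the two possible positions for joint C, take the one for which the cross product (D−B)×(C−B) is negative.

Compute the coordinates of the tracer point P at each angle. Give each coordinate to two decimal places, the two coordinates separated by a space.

A=(0,0), D=(11.00,0)
θ=5°: B = A + 1.00·(cos5°, sin5°) = (0.9962, 0.0872)
θ=5°: |BD| = 10.0042
θ=5°: circle(B,8.00) ∩ circle(D,4.00): a=7.4011, h=3.0371
θ=5°:   candidates: C₊=(8.4235,3.0596) cross=30.384; C₋=(8.3705,-3.0143) cross=-30.384
θ=5°:   branch - wants cross < 0 → take C=(8.3705,-3.0143) (cross=-30.384)
θ=5°: ex = (C−B)/|BC| = (0.9218,-0.3877); ey = (0.3877,0.9218)
θ=5°: P = B + 1.90·ex + -2.79·ey = (1.6660,-3.2212)
θ=98°: B = A + 1.00·(cos98°, sin98°) = (-0.1392, 0.9903)
θ=98°: |BD| = 11.1831
θ=98°: circle(B,8.00) ∩ circle(D,4.00): a=7.7376, h=2.0320
θ=98°:   candidates: C₊=(7.7480,2.3291) cross=22.724; C₋=(7.3881,-1.7189) cross=-22.724
θ=98°:   branch - wants cross < 0 → take C=(7.3881,-1.7189) (cross=-22.724)
θ=98°: ex = (C−B)/|BC| = (0.9409,-0.3386); ey = (0.3386,0.9409)
θ=98°: P = B + 1.90·ex + -2.79·ey = (0.7038,-2.2783)

θ=5°: 1.67 -3.22
θ=98°: 0.70 -2.28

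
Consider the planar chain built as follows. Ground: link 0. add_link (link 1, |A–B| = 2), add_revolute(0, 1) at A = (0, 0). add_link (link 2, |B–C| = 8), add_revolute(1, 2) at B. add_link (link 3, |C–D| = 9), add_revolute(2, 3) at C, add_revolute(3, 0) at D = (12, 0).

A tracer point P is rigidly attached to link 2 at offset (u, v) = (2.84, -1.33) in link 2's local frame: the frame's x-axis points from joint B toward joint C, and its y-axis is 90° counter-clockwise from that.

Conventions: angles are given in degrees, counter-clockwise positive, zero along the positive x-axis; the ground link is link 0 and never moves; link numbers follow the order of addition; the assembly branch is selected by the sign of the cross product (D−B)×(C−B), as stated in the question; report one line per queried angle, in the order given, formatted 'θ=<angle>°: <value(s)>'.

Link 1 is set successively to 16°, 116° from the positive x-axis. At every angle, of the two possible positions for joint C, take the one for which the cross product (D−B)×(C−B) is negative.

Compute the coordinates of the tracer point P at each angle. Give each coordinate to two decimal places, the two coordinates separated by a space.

A=(0,0), D=(12.00,0)
θ=16°: B = A + 2.00·(cos16°, sin16°) = (1.9225, 0.5513)
θ=16°: |BD| = 10.0925
θ=16°: circle(B,8.00) ∩ circle(D,9.00): a=4.2041, h=6.8063
θ=16°:   candidates: C₊=(6.4921,7.1178) cross=68.693; C₋=(5.7485,-6.4745) cross=-68.693
θ=16°:   branch - wants cross < 0 → take C=(5.7485,-6.4745) (cross=-68.693)
θ=16°: ex = (C−B)/|BC| = (0.4783,-0.8782); ey = (0.8782,0.4783)
θ=16°: P = B + 2.84·ex + -1.33·ey = (2.1127,-2.5790)
θ=116°: B = A + 2.00·(cos116°, sin116°) = (-0.8767, 1.7976)
θ=116°: |BD| = 13.0016
θ=116°: circle(B,8.00) ∩ circle(D,9.00): a=5.8470, h=5.4600
θ=116°:   candidates: C₊=(5.6690,6.3968) cross=70.989; C₋=(4.1592,-4.4184) cross=-70.989
θ=116°:   branch - wants cross < 0 → take C=(4.1592,-4.4184) (cross=-70.989)
θ=116°: ex = (C−B)/|BC| = (0.6295,-0.7770); ey = (0.7770,0.6295)
θ=116°: P = B + 2.84·ex + -1.33·ey = (-0.1224,-1.2463)

θ=16°: 2.11 -2.58
θ=116°: -0.12 -1.25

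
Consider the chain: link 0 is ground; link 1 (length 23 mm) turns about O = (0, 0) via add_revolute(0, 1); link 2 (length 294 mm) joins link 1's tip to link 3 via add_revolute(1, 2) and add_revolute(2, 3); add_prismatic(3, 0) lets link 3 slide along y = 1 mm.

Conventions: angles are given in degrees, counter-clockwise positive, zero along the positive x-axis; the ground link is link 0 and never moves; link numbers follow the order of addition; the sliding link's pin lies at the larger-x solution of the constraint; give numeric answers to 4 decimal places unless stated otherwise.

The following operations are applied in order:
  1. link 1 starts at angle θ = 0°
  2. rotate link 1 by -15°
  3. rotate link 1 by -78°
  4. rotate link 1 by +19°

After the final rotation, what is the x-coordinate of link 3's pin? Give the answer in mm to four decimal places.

geometry: r = 23 mm, L = 294 mm, e = 1 mm; θ starts at 0°
rotate link 1 by -15°: θ ← 0° -15° = -15°
rotate link 1 by -78°: θ ← -15° -78° = -93°
rotate link 1 by +19°: θ ← -93° +19° = -74°
crank pin P = (r cos θ, r sin θ) = (6.339659, -22.109019)
h = r sin θ − e = -22.109019 − 1 = -23.109019
x = r cos θ + √(L² − h²) = 6.339659 + 293.090384 = 299.430043

299.4300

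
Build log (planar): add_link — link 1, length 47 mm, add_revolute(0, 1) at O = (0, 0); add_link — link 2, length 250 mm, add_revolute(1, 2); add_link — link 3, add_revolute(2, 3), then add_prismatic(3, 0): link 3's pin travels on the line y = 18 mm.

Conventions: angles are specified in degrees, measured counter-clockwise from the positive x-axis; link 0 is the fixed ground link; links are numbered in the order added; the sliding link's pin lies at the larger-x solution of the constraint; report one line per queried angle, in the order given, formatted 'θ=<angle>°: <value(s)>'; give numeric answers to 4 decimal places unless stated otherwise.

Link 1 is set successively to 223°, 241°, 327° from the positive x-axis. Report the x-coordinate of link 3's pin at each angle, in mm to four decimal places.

geometry: r = 47 mm, L = 250 mm, e = 18 mm
θ=223°: crank pin P = (r cos θ, r sin θ) = (-34.373624, -32.053923)
θ=223°: h = r sin θ − e = -32.053923 − 18 = -50.053923
θ=223°: x = r cos θ + √(L² − h²) = -34.373624 + 244.937961 = 210.564337
θ=241°: crank pin P = (r cos θ, r sin θ) = (-22.786052, -41.107126)
θ=241°: h = r sin θ − e = -41.107126 − 18 = -59.107126
θ=241°: x = r cos θ + √(L² − h²) = -22.786052 + 242.912222 = 220.126170
θ=327°: crank pin P = (r cos θ, r sin θ) = (39.417517, -25.598035)
θ=327°: h = r sin θ − e = -25.598035 − 18 = -43.598035
θ=327°: x = r cos θ + √(L² − h²) = 39.417517 + 246.169071 = 285.586587

θ=223°: 210.5643
θ=241°: 220.1262
θ=327°: 285.5866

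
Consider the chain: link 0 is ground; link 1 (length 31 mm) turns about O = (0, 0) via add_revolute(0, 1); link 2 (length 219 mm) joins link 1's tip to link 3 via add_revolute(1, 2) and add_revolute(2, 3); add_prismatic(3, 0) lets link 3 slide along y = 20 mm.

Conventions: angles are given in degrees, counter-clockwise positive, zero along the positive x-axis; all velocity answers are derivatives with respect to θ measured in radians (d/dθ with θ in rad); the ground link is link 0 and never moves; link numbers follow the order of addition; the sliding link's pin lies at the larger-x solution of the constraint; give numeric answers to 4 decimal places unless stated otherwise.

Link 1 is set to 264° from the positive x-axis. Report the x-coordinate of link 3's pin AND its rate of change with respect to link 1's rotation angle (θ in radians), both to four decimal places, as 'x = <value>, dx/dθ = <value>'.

geometry: r = 31 mm, L = 219 mm, e = 20 mm
crank pin P = (r cos θ, r sin θ) = (-3.240382, -30.830179)
h = r sin θ − e = -30.830179 − 20 = -50.830179
x = r cos θ + √(L² − h²) = -3.240382 + 213.019466 = 209.779084
dx/dθ = −r sin θ − h·r cos θ/√(L² − h²) (θ in radians; h = -50.830179) = 30.056967

x = 209.7791, dx/dθ = 30.0570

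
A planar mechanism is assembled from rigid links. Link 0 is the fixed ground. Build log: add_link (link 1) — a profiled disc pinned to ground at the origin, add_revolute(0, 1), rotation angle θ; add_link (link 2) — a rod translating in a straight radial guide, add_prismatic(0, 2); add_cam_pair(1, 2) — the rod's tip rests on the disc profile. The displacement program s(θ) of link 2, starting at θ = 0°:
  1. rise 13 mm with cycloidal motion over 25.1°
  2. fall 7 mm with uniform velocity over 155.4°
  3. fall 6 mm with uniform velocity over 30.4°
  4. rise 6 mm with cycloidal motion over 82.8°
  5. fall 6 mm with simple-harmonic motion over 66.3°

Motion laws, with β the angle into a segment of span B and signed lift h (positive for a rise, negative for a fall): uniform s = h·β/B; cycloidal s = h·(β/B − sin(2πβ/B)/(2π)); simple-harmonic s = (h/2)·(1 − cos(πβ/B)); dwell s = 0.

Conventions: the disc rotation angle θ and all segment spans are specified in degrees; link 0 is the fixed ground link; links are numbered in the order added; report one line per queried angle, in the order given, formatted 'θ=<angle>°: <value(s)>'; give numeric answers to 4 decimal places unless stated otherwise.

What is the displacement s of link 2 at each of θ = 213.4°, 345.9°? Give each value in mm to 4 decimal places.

seg 1 [0°–25.1°] cycloidal, h=13: full span → s += 13 → s = 13.0000
seg 2 [25.1°–180.5°] uniform, h=-7: full span → s += -7 → s = 6.0000
seg 3 [180.5°–210.9°] uniform, h=-6: full span → s += -6 → s = 0.0000
seg 4 [210.9°–293.7°] cycloidal, h=6: θ=213.4° here. β=2.5, B=82.8. 6·(0.0302 − sin(2π·0.0302)/(2π)) = 0.0011 → s = 0.0011
seg 4 [210.9°–293.7°] cycloidal, h=6: full span → s += 6 → s = 6.0000
seg 5 [293.7°–360°] simple-harmonic, h=-6: θ=345.9° here. β=52.2, B=66.3. -6/2·(1 − cos(π·0.7873)) = -5.3550 → s = 0.6450

θ=213.4°: 0.0011
θ=345.9°: 0.6450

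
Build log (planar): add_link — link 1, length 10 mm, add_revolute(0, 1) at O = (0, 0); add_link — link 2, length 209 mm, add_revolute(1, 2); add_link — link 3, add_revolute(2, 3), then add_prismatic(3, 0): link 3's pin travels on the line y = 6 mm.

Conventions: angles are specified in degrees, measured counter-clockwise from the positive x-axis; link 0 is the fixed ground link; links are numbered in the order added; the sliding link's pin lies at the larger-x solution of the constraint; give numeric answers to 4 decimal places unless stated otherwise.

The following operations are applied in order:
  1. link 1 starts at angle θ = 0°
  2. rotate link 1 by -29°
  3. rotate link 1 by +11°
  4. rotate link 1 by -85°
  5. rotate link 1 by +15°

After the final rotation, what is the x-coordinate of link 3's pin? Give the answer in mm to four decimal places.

geometry: r = 10 mm, L = 209 mm, e = 6 mm; θ starts at 0°
rotate link 1 by -29°: θ ← 0° -29° = -29°
rotate link 1 by +11°: θ ← -29° +11° = -18°
rotate link 1 by -85°: θ ← -18° -85° = -103°
rotate link 1 by +15°: θ ← -103° +15° = -88°
crank pin P = (r cos θ, r sin θ) = (0.348995, -9.993908)
h = r sin θ − e = -9.993908 − 6 = -15.993908
x = r cos θ + √(L² − h²) = 0.348995 + 208.387127 = 208.736122

208.7361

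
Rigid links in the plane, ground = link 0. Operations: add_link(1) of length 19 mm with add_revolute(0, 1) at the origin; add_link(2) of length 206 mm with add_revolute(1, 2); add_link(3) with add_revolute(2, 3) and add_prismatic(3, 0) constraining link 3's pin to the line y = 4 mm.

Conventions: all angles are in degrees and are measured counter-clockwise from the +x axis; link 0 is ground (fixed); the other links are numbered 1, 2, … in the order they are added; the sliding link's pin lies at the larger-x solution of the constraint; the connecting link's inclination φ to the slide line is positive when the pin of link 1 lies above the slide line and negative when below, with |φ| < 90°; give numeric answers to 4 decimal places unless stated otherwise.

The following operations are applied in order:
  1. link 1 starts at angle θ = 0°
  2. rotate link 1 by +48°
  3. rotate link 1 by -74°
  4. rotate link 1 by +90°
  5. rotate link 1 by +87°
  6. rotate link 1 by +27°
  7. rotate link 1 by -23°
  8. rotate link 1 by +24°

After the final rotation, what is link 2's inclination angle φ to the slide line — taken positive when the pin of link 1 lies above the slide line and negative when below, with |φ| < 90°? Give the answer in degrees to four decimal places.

geometry: r = 19 mm, L = 206 mm, e = 4 mm; θ starts at 0°
rotate link 1 by +48°: θ ← 0° +48° = 48°
rotate link 1 by -74°: θ ← 48° -74° = -26°
rotate link 1 by +90°: θ ← -26° +90° = 64°
rotate link 1 by +87°: θ ← 64° +87° = 151°
rotate link 1 by +27°: θ ← 151° +27° = 178°
rotate link 1 by -23°: θ ← 178° -23° = 155°
rotate link 1 by +24°: θ ← 155° +24° = 179°
h = r sin θ − e = 0.331596 − 4 = -3.668404
sin φ = h / L = -3.668404 / 206 = -0.01780779
φ = arcsin(-0.01780779) = -1.020365°

-1.0204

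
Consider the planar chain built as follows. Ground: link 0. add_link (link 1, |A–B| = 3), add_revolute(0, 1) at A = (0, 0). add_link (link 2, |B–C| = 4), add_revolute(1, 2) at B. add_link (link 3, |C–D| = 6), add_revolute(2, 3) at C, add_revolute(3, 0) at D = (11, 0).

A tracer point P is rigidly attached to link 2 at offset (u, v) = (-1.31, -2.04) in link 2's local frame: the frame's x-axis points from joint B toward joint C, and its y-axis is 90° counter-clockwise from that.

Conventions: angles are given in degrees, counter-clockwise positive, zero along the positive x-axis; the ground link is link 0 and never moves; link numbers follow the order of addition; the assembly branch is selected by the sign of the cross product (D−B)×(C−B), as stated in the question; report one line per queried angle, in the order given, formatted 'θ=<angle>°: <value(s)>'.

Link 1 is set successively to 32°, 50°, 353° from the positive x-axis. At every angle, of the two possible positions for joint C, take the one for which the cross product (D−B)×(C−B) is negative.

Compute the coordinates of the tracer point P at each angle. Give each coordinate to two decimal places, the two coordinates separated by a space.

A=(0,0), D=(11.00,0)
θ=32°: B = A + 3.00·(cos32°, sin32°) = (2.5441, 1.5898)
θ=32°: |BD| = 8.6040
θ=32°: circle(B,4.00) ∩ circle(D,6.00): a=3.1398, h=2.4783
θ=32°:   candidates: C₊=(6.0877,3.4453) cross=21.323; C₋=(5.1719,-1.4260) cross=-21.323
θ=32°:   branch - wants cross < 0 → take C=(5.1719,-1.4260) (cross=-21.323)
θ=32°: ex = (C−B)/|BC| = (0.6569,-0.7539); ey = (0.7539,0.6569)
θ=32°: P = B + -1.31·ex + -2.04·ey = (0.1455,1.2373)
θ=50°: B = A + 3.00·(cos50°, sin50°) = (1.9284, 2.2981)
θ=50°: |BD| = 9.3582
θ=50°: circle(B,4.00) ∩ circle(D,6.00): a=3.6105, h=1.7217
θ=50°:   candidates: C₊=(5.8511,3.0804) cross=16.112; C₋=(5.0055,-0.2575) cross=-16.112
θ=50°:   branch - wants cross < 0 → take C=(5.0055,-0.2575) (cross=-16.112)
θ=50°: ex = (C−B)/|BC| = (0.7693,-0.6389); ey = (0.6389,0.7693)
θ=50°: P = B + -1.31·ex + -2.04·ey = (-0.3828,1.5657)
θ=353°: B = A + 3.00·(cos353°, sin353°) = (2.9776, -0.3656)
θ=353°: |BD| = 8.0307
θ=353°: circle(B,4.00) ∩ circle(D,6.00): a=2.7701, h=2.8856
θ=353°:   candidates: C₊=(5.6135,2.6431) cross=23.173; C₋=(5.8763,-3.1221) cross=-23.173
θ=353°:   branch - wants cross < 0 → take C=(5.8763,-3.1221) (cross=-23.173)
θ=353°: ex = (C−B)/|BC| = (0.7247,-0.6891); ey = (0.6891,0.7247)
θ=353°: P = B + -1.31·ex + -2.04·ey = (0.6226,-0.9412)

θ=32°: 0.15 1.24
θ=50°: -0.38 1.57
θ=353°: 0.62 -0.94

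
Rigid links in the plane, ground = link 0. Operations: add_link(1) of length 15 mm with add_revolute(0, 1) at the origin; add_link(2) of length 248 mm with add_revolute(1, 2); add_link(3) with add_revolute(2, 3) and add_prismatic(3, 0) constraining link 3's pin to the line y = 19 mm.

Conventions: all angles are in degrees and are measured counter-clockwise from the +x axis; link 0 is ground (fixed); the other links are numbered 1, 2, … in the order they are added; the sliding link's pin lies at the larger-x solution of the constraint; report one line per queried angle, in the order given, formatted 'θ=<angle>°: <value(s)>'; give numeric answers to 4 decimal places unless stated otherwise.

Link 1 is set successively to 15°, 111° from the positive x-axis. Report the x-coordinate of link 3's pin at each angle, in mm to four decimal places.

geometry: r = 15 mm, L = 248 mm, e = 19 mm
θ=15°: crank pin P = (r cos θ, r sin θ) = (14.488887, 3.882286)
θ=15°: h = r sin θ − e = 3.882286 − 19 = -15.117714
θ=15°: x = r cos θ + √(L² − h²) = 14.488887 + 247.538794 = 262.027682
θ=111°: crank pin P = (r cos θ, r sin θ) = (-5.375519, 14.003706)
θ=111°: h = r sin θ − e = 14.003706 − 19 = -4.996294
θ=111°: x = r cos θ + √(L² − h²) = -5.375519 + 247.949666 = 242.574147

θ=15°: 262.0277
θ=111°: 242.5741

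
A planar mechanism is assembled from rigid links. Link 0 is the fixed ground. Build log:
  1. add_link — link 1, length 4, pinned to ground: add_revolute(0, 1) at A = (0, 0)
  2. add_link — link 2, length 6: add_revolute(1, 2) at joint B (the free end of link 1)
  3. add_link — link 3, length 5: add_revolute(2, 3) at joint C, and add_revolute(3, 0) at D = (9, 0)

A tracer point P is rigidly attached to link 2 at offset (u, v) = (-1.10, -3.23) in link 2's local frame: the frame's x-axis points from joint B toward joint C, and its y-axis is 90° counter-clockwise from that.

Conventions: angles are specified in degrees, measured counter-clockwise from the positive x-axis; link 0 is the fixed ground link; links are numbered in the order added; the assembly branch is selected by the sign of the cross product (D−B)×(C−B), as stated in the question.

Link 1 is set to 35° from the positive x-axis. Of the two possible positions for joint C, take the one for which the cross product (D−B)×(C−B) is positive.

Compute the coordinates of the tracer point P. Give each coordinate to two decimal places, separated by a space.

A=(0,0), D=(9.00,0)
B = A + 4.00·(cos35°, sin35°) = (3.2766, 2.2943)
|BD| = 6.1661
circle(B,6.00) ∩ circle(D,5.00): a=3.9750, h=4.4943
  candidates: C₊=(8.6385,4.9869) cross=27.713; C₋=(5.2940,-3.3564) cross=-27.713
  branch + wants cross > 0 → take C=(8.6385,4.9869) (cross=27.713)
ex = (C−B)/|BC| = (0.8936,0.4488); ey = (-0.4488,0.8936)
P = B + -1.10·ex + -3.23·ey = (3.7431,-1.0858)

3.74 -1.09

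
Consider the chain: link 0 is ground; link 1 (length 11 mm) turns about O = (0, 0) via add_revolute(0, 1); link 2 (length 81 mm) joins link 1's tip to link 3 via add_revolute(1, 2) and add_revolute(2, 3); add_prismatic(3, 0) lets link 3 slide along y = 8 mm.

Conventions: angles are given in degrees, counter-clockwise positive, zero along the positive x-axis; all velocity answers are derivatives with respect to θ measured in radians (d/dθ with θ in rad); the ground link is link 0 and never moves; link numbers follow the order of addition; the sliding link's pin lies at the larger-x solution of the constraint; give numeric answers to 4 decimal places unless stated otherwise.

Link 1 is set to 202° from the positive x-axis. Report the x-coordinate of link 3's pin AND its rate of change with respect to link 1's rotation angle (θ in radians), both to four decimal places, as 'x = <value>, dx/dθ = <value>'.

geometry: r = 11 mm, L = 81 mm, e = 8 mm
crank pin P = (r cos θ, r sin θ) = (-10.199022, -4.120673)
h = r sin θ − e = -4.120673 − 8 = -12.120673
x = r cos θ + √(L² − h²) = -10.199022 + 80.088010 = 69.888987
dx/dθ = −r sin θ − h·r cos θ/√(L² − h²) (θ in radians; h = -12.120673) = 2.577133

x = 69.8890, dx/dθ = 2.5771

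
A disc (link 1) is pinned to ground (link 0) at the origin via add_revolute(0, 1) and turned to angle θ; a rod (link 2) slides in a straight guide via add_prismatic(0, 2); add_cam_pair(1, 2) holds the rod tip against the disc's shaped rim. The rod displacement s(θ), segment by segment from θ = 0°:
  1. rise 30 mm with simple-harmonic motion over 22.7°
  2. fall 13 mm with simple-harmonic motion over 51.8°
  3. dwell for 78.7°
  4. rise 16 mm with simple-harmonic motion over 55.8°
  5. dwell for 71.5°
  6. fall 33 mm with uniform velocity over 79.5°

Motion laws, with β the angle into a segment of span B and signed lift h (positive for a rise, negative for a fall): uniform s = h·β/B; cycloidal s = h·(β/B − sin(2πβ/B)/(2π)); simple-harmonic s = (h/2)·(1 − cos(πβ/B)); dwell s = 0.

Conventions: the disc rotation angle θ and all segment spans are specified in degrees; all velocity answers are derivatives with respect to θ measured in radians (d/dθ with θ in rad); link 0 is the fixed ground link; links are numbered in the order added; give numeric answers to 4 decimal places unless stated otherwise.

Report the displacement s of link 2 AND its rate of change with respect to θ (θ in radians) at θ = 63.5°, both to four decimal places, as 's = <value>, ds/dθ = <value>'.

segment 1 (0° to 22.7°, simple-harmonic, h = 30) is passed completely: s = 0.0000 + (30) = 30.0000
θ = 63.5° falls in segment 2 (22.7° to 74.5°, simple-harmonic, h = -13): β = 63.5 − 22.7 = 40.8°, B = 51.8°; Δs = -13/2·(1 − cos(π·0.7876)) = -11.6064; s = 30.0000 − 11.6064 = 18.3936
velocity in seg [22.7°–74.5°] (simple-harmonic), θ in radians: β = 40.8° = 0.7121 rad, B = 51.8° = 0.9041 rad; ds/dθ = (πh/(2B)) sin(πβ/B) = (π·(-13)/(2·0.9041)) sin(π·0.7876) = -13.975326 mm/rad

s = 18.3936, ds/dθ = -13.9753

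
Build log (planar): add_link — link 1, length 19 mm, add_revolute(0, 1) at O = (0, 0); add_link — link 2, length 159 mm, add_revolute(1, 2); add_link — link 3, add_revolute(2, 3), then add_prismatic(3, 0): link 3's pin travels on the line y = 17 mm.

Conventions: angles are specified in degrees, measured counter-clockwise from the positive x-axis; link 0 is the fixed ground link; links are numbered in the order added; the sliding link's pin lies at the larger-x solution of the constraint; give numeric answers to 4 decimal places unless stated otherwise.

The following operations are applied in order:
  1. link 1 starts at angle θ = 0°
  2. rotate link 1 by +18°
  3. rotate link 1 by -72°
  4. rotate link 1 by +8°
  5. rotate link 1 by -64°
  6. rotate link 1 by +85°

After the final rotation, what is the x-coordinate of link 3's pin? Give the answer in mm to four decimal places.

geometry: r = 19 mm, L = 159 mm, e = 17 mm; θ starts at 0°
rotate link 1 by +18°: θ ← 0° +18° = 18°
rotate link 1 by -72°: θ ← 18° -72° = -54°
rotate link 1 by +8°: θ ← -54° +8° = -46°
rotate link 1 by -64°: θ ← -46° -64° = -110°
rotate link 1 by +85°: θ ← -110° +85° = -25°
crank pin P = (r cos θ, r sin θ) = (17.219848, -8.029747)
h = r sin θ − e = -8.029747 − 17 = -25.029747
x = r cos θ + √(L² − h²) = 17.219848 + 157.017552 = 174.237400

174.2374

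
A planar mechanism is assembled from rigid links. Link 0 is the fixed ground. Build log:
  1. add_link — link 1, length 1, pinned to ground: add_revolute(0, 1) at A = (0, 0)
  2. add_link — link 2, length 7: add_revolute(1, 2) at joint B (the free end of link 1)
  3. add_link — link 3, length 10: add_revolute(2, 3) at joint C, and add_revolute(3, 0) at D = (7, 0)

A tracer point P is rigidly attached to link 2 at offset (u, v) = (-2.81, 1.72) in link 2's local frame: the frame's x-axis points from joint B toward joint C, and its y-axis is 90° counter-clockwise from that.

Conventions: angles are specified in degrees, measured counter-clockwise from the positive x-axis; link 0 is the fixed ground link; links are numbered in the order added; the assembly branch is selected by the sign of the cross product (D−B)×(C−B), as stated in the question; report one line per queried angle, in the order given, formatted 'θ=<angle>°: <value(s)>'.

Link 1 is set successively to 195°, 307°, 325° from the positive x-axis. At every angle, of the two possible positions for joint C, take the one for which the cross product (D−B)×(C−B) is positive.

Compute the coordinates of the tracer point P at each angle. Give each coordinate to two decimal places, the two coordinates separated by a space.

A=(0,0), D=(7.00,0)
θ=195°: B = A + 1.00·(cos195°, sin195°) = (-0.9659, -0.2588)
θ=195°: |BD| = 7.9701
θ=195°: circle(B,7.00) ∩ circle(D,10.00): a=0.7856, h=6.9558
θ=195°:   candidates: C₊=(-0.4066,6.7188) cross=55.438; C₋=(0.0452,-7.1854) cross=-55.438
θ=195°:   branch + wants cross > 0 → take C=(-0.4066,6.7188) (cross=55.438)
θ=195°: ex = (C−B)/|BC| = (0.0799,0.9968); ey = (-0.9968,0.0799)
θ=195°: P = B + -2.81·ex + 1.72·ey = (-2.9050,-2.9224)
θ=307°: B = A + 1.00·(cos307°, sin307°) = (0.6018, -0.7986)
θ=307°: |BD| = 6.4478
θ=307°: circle(B,7.00) ∩ circle(D,10.00): a=-0.7309, h=6.9617
θ=307°:   candidates: C₊=(-0.9857,6.0190) cross=44.888; C₋=(0.7388,-7.7973) cross=-44.888
θ=307°:   branch + wants cross > 0 → take C=(-0.9857,6.0190) (cross=44.888)
θ=307°: ex = (C−B)/|BC| = (-0.2268,0.9739); ey = (-0.9739,-0.2268)
θ=307°: P = B + -2.81·ex + 1.72·ey = (-0.4361,-3.9255)
θ=325°: B = A + 1.00·(cos325°, sin325°) = (0.8192, -0.5736)
θ=325°: |BD| = 6.2074
θ=325°: circle(B,7.00) ∩ circle(D,10.00): a=-1.0043, h=6.9276
θ=325°:   candidates: C₊=(-0.8210,6.2316) cross=43.002; C₋=(0.4593,-7.5643) cross=-43.002
θ=325°:   branch + wants cross > 0 → take C=(-0.8210,6.2316) (cross=43.002)
θ=325°: ex = (C−B)/|BC| = (-0.2343,0.9722); ey = (-0.9722,-0.2343)
θ=325°: P = B + -2.81·ex + 1.72·ey = (-0.1946,-3.7084)

θ=195°: -2.90 -2.92
θ=307°: -0.44 -3.93
θ=325°: -0.19 -3.71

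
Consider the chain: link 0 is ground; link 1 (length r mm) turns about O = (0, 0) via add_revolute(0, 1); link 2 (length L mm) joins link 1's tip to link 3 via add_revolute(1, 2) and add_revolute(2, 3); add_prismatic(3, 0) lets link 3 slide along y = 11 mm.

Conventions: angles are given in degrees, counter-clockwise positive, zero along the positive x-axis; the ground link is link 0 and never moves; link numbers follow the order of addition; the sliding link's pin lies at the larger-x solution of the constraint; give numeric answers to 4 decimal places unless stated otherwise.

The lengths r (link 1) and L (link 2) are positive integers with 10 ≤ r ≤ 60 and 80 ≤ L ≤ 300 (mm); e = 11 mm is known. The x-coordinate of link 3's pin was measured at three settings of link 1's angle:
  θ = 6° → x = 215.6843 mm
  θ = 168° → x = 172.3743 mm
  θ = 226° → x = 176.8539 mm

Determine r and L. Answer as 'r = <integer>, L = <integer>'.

constraint per measurement: (x − r cos θ)² + (r sin θ − e)² = L²
subtracting the θ₁ and θ₂ equations cancels the r² and L² terms:
r = (x₁² − x₂²) / (2[(x₁cos θ₁ + e sin θ₁) − (x₂cos θ₂ + e sin θ₂)]) = 22.0000 → r = 22
L² = (x₁ − r cos θ₁)² + (r sin θ₁ − e)² = 37636.0041 → L = 194.0000 → L = 194
check at θ₃=226°: x = 176.8539 (printed 176.8539) ✓

r = 22, L = 194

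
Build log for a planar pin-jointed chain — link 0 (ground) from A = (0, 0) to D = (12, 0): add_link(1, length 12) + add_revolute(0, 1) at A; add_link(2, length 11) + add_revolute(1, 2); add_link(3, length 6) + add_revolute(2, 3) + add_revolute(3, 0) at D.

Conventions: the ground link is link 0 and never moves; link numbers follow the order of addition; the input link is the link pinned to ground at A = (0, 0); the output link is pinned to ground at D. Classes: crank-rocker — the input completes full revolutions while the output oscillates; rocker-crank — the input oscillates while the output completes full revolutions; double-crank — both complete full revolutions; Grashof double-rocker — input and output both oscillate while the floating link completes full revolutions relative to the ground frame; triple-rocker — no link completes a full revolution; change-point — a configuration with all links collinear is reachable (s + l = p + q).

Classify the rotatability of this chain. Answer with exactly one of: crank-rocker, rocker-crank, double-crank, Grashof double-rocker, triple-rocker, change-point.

lengths: ground=12, input=12, coupler=11, output=6
sorted: s=6 (shortest), l=12 (longest), p+q=23
s + l = 18 vs p + q = 23
s + l < p + q (Grashof) with shortest = output link → rocker-crank

rocker-crank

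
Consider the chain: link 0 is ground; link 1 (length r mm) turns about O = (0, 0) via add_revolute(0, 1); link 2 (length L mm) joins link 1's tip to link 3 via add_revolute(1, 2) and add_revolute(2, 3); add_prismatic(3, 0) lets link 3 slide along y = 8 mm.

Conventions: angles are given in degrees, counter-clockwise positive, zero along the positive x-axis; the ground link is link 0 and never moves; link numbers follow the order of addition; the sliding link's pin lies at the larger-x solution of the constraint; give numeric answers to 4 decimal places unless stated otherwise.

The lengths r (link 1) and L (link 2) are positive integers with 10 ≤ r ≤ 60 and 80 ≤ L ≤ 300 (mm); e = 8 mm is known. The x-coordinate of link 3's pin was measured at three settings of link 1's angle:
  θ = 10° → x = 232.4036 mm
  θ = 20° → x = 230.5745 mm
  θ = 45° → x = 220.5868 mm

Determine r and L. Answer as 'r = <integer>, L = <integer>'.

constraint per measurement: (x − r cos θ)² + (r sin θ − e)² = L²
subtracting the θ₁ and θ₂ equations cancels the r² and L² terms:
r = (x₁² − x₂²) / (2[(x₁cos θ₁ + e sin θ₁) − (x₂cos θ₂ + e sin θ₂)]) = 39.0004 → r = 39
L² = (x₁ − r cos θ₁)² + (r sin θ₁ − e)² = 37635.9932 → L = 194.0000 → L = 194
check at θ₃=45°: x = 220.5868 (printed 220.5868) ✓

r = 39, L = 194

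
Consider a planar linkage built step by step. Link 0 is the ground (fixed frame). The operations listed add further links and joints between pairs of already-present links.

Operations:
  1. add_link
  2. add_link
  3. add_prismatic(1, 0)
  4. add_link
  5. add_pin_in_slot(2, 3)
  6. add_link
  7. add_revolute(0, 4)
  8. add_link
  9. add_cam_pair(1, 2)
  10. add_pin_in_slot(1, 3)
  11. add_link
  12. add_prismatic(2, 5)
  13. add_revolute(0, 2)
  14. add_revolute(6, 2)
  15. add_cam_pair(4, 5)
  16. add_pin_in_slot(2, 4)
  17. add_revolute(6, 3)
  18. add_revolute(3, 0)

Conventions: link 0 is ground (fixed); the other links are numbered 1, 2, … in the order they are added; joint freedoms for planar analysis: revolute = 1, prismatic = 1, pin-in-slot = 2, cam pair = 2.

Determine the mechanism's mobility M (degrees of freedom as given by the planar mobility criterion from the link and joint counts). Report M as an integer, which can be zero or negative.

link 0 = ground. State L|J1|J2 = 1|0|0
+link1  2|0|0
+link2  3|0|0
P(1,0) f=1→J1  3|1|0
+link3  4|1|0
PS(2,3) f=2→J2  4|1|1
+link4  5|1|1
R(0,4) f=1→J1  5|2|1
+link5  6|2|1
C(1,2) f=2→J2  6|2|2
PS(1,3) f=2→J2  6|2|3
+link6  7|2|3
P(2,5) f=1→J1  7|3|3
R(0,2) f=1→J1  7|4|3
R(6,2) f=1→J1  7|5|3
C(4,5) f=2→J2  7|5|4
PS(2,4) f=2→J2  7|5|5
R(6,3) f=1→J1  7|6|5
R(3,0) f=1→J1  7|7|5
M = 3(7−1)−2·7−5 = 18−14−5 = -1

M = -1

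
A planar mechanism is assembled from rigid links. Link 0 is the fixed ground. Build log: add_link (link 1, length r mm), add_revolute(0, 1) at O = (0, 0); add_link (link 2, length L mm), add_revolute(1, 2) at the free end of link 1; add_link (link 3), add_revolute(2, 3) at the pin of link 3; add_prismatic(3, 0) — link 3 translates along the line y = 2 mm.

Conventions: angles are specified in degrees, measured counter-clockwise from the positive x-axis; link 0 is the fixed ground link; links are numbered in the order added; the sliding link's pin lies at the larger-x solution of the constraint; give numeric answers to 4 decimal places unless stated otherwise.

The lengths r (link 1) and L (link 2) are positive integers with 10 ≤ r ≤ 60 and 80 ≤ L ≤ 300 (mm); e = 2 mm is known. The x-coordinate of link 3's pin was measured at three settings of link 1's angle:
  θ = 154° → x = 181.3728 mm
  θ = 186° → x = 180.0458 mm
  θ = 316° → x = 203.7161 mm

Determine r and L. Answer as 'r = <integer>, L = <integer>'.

constraint per measurement: (x − r cos θ)² + (r sin θ − e)² = L²
subtracting the θ₁ and θ₂ equations cancels the r² and L² terms:
r = (x₁² − x₂²) / (2[(x₁cos θ₁ + e sin θ₁) − (x₂cos θ₂ + e sin θ₂)]) = 14.0001 → r = 14
L² = (x₁ − r cos θ₁)² + (r sin θ₁ − e)² = 37636.0140 → L = 194.0000 → L = 194
check at θ₃=316°: x = 203.7161 (printed 203.7161) ✓

r = 14, L = 194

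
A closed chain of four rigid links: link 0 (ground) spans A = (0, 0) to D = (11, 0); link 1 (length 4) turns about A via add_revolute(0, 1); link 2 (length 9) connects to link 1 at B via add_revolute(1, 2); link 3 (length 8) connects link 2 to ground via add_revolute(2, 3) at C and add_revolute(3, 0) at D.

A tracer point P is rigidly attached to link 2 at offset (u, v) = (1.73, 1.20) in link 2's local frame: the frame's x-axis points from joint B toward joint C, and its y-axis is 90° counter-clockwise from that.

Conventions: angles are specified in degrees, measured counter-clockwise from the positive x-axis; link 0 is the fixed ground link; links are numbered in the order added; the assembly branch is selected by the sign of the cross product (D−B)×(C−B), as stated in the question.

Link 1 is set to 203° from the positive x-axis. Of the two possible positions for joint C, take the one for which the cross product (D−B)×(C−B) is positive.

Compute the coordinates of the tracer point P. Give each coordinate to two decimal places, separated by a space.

A=(0,0), D=(11.00,0)
B = A + 4.00·(cos203°, sin203°) = (-3.6820, -1.5629)
|BD| = 14.7650
circle(B,9.00) ∩ circle(D,8.00): a=7.9582, h=4.2033
  candidates: C₊=(3.7865,3.4591) cross=62.061; C₋=(4.6764,-4.9002) cross=-62.061
  branch + wants cross > 0 → take C=(3.7865,3.4591) (cross=62.061)
ex = (C−B)/|BC| = (0.8298,0.5580); ey = (-0.5580,0.8298)
P = B + 1.73·ex + 1.20·ey = (-2.9160,0.3982)

-2.92 0.40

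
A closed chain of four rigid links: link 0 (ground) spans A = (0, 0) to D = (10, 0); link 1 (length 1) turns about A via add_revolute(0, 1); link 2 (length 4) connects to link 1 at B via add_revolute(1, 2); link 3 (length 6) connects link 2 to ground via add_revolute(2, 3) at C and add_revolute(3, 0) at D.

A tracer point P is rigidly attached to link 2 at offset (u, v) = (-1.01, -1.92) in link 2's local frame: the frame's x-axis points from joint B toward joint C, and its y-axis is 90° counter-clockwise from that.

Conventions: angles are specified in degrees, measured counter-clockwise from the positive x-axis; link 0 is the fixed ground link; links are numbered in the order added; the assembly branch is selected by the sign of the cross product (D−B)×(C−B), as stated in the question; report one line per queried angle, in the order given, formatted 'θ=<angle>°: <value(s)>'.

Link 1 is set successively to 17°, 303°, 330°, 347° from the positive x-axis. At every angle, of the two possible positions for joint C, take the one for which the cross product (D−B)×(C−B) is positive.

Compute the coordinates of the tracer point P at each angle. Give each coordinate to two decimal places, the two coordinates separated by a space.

A=(0,0), D=(10.00,0)
θ=17°: B = A + 1.00·(cos17°, sin17°) = (0.9563, 0.2924)
θ=17°: |BD| = 9.0484
θ=17°: circle(B,4.00) ∩ circle(D,6.00): a=3.4190, h=2.0761
θ=17°:   candidates: C₊=(4.4406,2.2569) cross=18.785; C₋=(4.3065,-1.8931) cross=-18.785
θ=17°:   branch + wants cross > 0 → take C=(4.4406,2.2569) (cross=18.785)
θ=17°: ex = (C−B)/|BC| = (0.8711,0.4911); ey = (-0.4911,0.8711)
θ=17°: P = B + -1.01·ex + -1.92·ey = (1.0195,-1.8762)
θ=303°: B = A + 1.00·(cos303°, sin303°) = (0.5446, -0.8387)
θ=303°: |BD| = 9.4925
θ=303°: circle(B,4.00) ∩ circle(D,6.00): a=3.6928, h=1.5373
θ=303°:   candidates: C₊=(4.0871,1.0189) cross=14.593; C₋=(4.3588,-2.0437) cross=-14.593
θ=303°:   branch + wants cross > 0 → take C=(4.0871,1.0189) (cross=14.593)
θ=303°: ex = (C−B)/|BC| = (0.8856,0.4644); ey = (-0.4644,0.8856)
θ=303°: P = B + -1.01·ex + -1.92·ey = (0.5418,-3.0081)
θ=330°: B = A + 1.00·(cos330°, sin330°) = (0.8660, -0.5000)
θ=330°: |BD| = 9.1476
θ=330°: circle(B,4.00) ∩ circle(D,6.00): a=3.4806, h=1.9711
θ=330°:   candidates: C₊=(4.2337,1.6584) cross=18.031; C₋=(4.4492,-2.2779) cross=-18.031
θ=330°:   branch + wants cross > 0 → take C=(4.2337,1.6584) (cross=18.031)
θ=330°: ex = (C−B)/|BC| = (0.8419,0.5396); ey = (-0.5396,0.8419)
θ=330°: P = B + -1.01·ex + -1.92·ey = (1.0517,-2.6615)
θ=347°: B = A + 1.00·(cos347°, sin347°) = (0.9744, -0.2250)
θ=347°: |BD| = 9.0284
θ=347°: circle(B,4.00) ∩ circle(D,6.00): a=3.4066, h=2.0964
θ=347°:   candidates: C₊=(4.3277,1.9557) cross=18.928; C₋=(4.4322,-2.2359) cross=-18.928
θ=347°:   branch + wants cross > 0 → take C=(4.3277,1.9557) (cross=18.928)
θ=347°: ex = (C−B)/|BC| = (0.8383,0.5452); ey = (-0.5452,0.8383)
θ=347°: P = B + -1.01·ex + -1.92·ey = (1.1744,-2.3852)

θ=17°: 1.02 -1.88
θ=303°: 0.54 -3.01
θ=330°: 1.05 -2.66
θ=347°: 1.17 -2.39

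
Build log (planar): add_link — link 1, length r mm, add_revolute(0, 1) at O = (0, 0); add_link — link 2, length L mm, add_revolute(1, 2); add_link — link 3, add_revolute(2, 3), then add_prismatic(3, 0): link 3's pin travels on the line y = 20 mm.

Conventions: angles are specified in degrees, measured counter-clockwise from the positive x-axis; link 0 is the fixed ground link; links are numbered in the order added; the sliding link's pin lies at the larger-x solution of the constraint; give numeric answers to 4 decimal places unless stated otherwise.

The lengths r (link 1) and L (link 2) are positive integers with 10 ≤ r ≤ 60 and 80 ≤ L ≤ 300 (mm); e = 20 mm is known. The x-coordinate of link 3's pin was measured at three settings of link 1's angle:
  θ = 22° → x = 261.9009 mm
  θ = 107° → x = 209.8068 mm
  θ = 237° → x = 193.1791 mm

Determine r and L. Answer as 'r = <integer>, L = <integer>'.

constraint per measurement: (x − r cos θ)² + (r sin θ − e)² = L²
subtracting the θ₁ and θ₂ equations cancels the r² and L² terms:
r = (x₁² − x₂²) / (2[(x₁cos θ₁ + e sin θ₁) − (x₂cos θ₂ + e sin θ₂)]) = 42.0000 → r = 42
L² = (x₁ − r cos θ₁)² + (r sin θ₁ − e)² = 49728.9983 → L = 223.0000 → L = 223
check at θ₃=237°: x = 193.1791 (printed 193.1791) ✓

r = 42, L = 223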